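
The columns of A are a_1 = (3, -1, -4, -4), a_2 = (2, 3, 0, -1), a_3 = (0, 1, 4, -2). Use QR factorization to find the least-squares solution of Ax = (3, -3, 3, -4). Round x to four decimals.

e_1 = a_1/‖a_1‖ = (3, -1, -4, -4)/6.4807 = (0.4629, -0.1543, -0.6172, -0.6172).
r_{12} = e_1·a_2 = 1.0801.
u_2 = a_2 − 1.0801·e_1 = (1.5000, 3.1667, 0.6667, -0.3333).
‖u_2‖ = 3.5824, so e_2 = (0.4187, 0.8840, 0.1861, -0.0930).
r_{13} = e_1·a_3 = -1.3887; r_{23} = e_2·a_3 = 1.8144.
u_3 = a_3 + 1.3887·e_1 − 1.8144·e_2 = (-0.1169, -0.8182, 2.8052, -2.6883).
‖u_3‖ = 3.9723, so e_3 = (-0.0294, -0.2060, 0.7062, -0.6768).
Qᵀb = (2.4689, -0.4652, 5.3553).
Back-substitute: x_3 = 5.3553/3.9723 = 1.3481.
x_2 = (-0.4652 − 1.8144·1.3481)/3.5824 = -0.8127.
x_1 = (2.4689 − 1.0801·(-0.8127) + 1.3887·1.3481)/6.4807 = 0.8053.

x = (0.8053, -0.8127, 1.3481)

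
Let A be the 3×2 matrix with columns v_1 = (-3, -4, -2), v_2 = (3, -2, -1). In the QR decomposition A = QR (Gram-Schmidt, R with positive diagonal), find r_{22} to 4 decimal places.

v_1 = (-3, -4, -2); ‖v_1‖ = 5.3852, so e_1 = (-0.5571, -0.7428, -0.3714).
e_1·v_2 = (-0.5571)·3 + (-0.7428)·(-2) + (-0.3714)·(-1) = 0.1857.
u_2 = v_2 − 0.1857·e_1 = (3.1034, -1.8621, -0.9310).
r_{22} = ‖u_2‖ = 3.7370.

r_{22} = 3.7370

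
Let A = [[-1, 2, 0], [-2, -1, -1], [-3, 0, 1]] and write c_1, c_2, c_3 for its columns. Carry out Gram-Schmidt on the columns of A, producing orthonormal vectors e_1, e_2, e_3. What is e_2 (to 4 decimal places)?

c_1 = (-1, -2, -3); ‖c_1‖ = 3.7417, so e_1 = (-0.2673, -0.5345, -0.8018).
e_1·c_2 = (-0.2673)·2 + (-0.5345)·(-1) + (-0.8018)·0 = 0.0000.
u_2 = c_2 + 0.0000·e_1 = (2.0000, -1.0000, 0.0000).
‖u_2‖ = 2.2361, so e_2 = (0.8944, -0.4472, 0.0000).

e_2 = (0.8944, -0.4472, 0.0000)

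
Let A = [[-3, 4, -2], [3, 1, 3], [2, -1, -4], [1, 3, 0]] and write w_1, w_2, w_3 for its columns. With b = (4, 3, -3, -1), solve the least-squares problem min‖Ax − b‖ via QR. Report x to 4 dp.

x = (-0.3953, 0.6075, 0.5646)

w_1 = (-3, 3, 2, 1); ‖w_1‖ = 4.7958, so q_1 = (-0.6255, 0.6255, 0.4170, 0.2085).
q_1·w_2 = (-0.6255)·4 + 0.6255·1 + 0.4170·(-1) + 0.2085·3 = -1.6681.
u_2 = w_2 + 1.6681·q_1 = (2.9565, 2.0435, -0.3043, 3.3478).
‖u_2‖ = 4.9211, so q_2 = (0.6008, 0.4152, -0.0618, 0.6803).
q_1·w_3 = (-0.6255)·(-2) + 0.6255·3 + 0.4170·(-4) + 0.2085·0 = 1.4596; q_2·w_3 = 0.6008·(-2) + 0.4152·3 + (-0.0618)·(-4) + 0.6803·0 = 0.2916.
u_3 = w_3 − 1.4596·q_1 − 0.2916·q_2 = (-1.2621, 1.9659, -4.5907, -0.5027).
‖u_3‖ = 5.1754, so q_3 = (-0.2439, 0.3799, -0.8870, -0.0971).
Qᵀb = (-2.0851, 3.1541, 2.9223).
Back-substitute: x_3 = 2.9223/5.1754 = 0.5646.
x_2 = (3.1541 − 0.2916·0.5646)/4.9211 = 0.6075.
x_1 = (-2.0851 + 1.6681·0.6075 − 1.4596·0.5646)/4.7958 = -0.3953.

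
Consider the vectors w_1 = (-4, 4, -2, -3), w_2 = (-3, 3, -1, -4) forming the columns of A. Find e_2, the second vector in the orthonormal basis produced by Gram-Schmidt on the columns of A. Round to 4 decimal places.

e_1 = w_1/‖w_1‖ = (-4, 4, -2, -3)/6.7082 = (-0.5963, 0.5963, -0.2981, -0.4472).
r_{12} = e_1·w_2 = 5.6647.
u_2 = w_2 − 5.6647·e_1 = (0.3778, -0.3778, 0.6889, -1.4667).
‖u_2‖ = 1.7062, so e_2 = (0.2214, -0.2214, 0.4038, -0.8596).

e_2 = (0.2214, -0.2214, 0.4038, -0.8596)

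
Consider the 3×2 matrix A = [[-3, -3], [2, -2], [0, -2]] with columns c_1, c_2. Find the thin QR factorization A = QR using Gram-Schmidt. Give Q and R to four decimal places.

Q = [[-0.8321, -0.4755], [0.5547, -0.7132], [0.0000, -0.5151]], R = [[3.6056, 1.3868], [0.0000, 3.8829]]

c_1 = (-3, 2, 0); ‖c_1‖ = 3.6056, so q_1 = (-0.8321, 0.5547, 0.0000).
q_1·c_2 = (-0.8321)·(-3) + 0.5547·(-2) + 0.0000·(-2) = 1.3868.
u_2 = c_2 − 1.3868·q_1 = (-1.8462, -2.7692, -2.0000).
‖u_2‖ = 3.8829, so q_2 = (-0.4755, -0.7132, -0.5151).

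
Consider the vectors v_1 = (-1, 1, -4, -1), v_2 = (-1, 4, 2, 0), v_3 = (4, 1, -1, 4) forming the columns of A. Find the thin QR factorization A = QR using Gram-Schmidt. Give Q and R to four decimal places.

v_1 = (-1, 1, -4, -1); ‖v_1‖ = 4.3589, so e_1 = (-0.2294, 0.2294, -0.9177, -0.2294).
e_1·v_2 = (-0.2294)·(-1) + 0.2294·4 + (-0.9177)·2 + (-0.2294)·0 = -0.6882.
u_2 = v_2 + 0.6882·e_1 = (-1.1579, 4.1579, 1.3684, -0.1579).
‖u_2‖ = 4.5306, so e_2 = (-0.2556, 0.9177, 0.3020, -0.0349).
e_1·v_3 = (-0.2294)·4 + 0.2294·1 + (-0.9177)·(-1) + (-0.2294)·4 = -0.6882; e_2·v_3 = (-0.2556)·4 + 0.9177·1 + 0.3020·(-1) + (-0.0349)·4 = -0.5460.
u_3 = v_3 + 0.6882·e_1 + 0.5460·e_2 = (3.7026, 1.6590, -1.4667, 3.8231).
‖u_3‖ = 5.7644, so e_3 = (0.6423, 0.2878, -0.2544, 0.6632).

Q = [[-0.2294, -0.2556, 0.6423], [0.2294, 0.9177, 0.2878], [-0.9177, 0.3020, -0.2544], [-0.2294, -0.0349, 0.6632]], R = [[4.3589, -0.6882, -0.6882], [0.0000, 4.5306, -0.5460], [0.0000, 0.0000, 5.7644]]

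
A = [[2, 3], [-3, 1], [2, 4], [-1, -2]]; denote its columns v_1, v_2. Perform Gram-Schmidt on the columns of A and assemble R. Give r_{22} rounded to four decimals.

v_1 = (2, -3, 2, -1); ‖v_1‖ = 4.2426, so e_1 = (0.4714, -0.7071, 0.4714, -0.2357).
e_1·v_2 = 0.4714·3 + (-0.7071)·1 + 0.4714·4 + (-0.2357)·(-2) = 3.0641.
u_2 = v_2 − 3.0641·e_1 = (1.5556, 3.1667, 2.5556, -1.2778).
r_{22} = ‖u_2‖ = 4.5399.

r_{22} = 4.5399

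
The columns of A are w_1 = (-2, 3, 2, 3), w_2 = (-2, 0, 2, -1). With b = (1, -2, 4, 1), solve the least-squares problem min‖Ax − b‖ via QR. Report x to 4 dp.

w_1 = (-2, 3, 2, 3); ‖w_1‖ = 5.0990, so q_1 = (-0.3922, 0.5883, 0.3922, 0.5883).
q_1·w_2 = (-0.3922)·(-2) + 0.5883·0 + 0.3922·2 + 0.5883·(-1) = 0.9806.
u_2 = w_2 − 0.9806·q_1 = (-1.6154, -0.5769, 1.6154, -1.5769).
‖u_2‖ = 2.8352, so q_2 = (-0.5698, -0.2035, 0.5698, -0.5562).
Qᵀb = (0.5883, 1.5600).
Back-substitute: x_2 = 1.5600/2.8352 = 0.5502.
x_1 = (0.5883 − 0.9806·0.5502)/5.0990 = 0.0096.

x = (0.0096, 0.5502)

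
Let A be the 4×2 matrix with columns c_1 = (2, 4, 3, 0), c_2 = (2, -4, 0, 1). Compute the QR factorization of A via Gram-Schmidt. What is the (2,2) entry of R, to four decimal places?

r_{22} = 4.0043

c_1 = (2, 4, 3, 0); ‖c_1‖ = 5.3852, so q_1 = (0.3714, 0.7428, 0.5571, 0.0000).
q_1·c_2 = 0.3714·2 + 0.7428·(-4) + 0.5571·0 + 0.0000·1 = -2.2283.
u_2 = c_2 + 2.2283·q_1 = (2.8276, -2.3448, 1.2414, 1.0000).
r_{22} = ‖u_2‖ = 4.0043.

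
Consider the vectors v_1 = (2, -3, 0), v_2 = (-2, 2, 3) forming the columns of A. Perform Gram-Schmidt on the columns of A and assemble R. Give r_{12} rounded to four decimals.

r_{12} = -2.7735

v_1 = (2, -3, 0); ‖v_1‖ = 3.6056, so q_1 = (0.5547, -0.8321, 0.0000).
r_{12} = q_1·v_2 = -2.7735.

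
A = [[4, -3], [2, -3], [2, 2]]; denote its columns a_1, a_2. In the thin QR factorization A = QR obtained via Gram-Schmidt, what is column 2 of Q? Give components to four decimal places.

q_2 = (-0.1792, -0.4929, 0.8514)

q_1 = a_1/‖a_1‖ = (4, 2, 2)/4.8990 = (0.8165, 0.4082, 0.4082).
r_{12} = q_1·a_2 = -2.8577.
u_2 = a_2 + 2.8577·q_1 = (-0.6667, -1.8333, 3.1667).
‖u_2‖ = 3.7193, so q_2 = (-0.1792, -0.4929, 0.8514).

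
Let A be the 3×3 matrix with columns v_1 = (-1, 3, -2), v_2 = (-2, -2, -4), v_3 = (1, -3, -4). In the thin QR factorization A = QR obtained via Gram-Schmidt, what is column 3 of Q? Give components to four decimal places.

q_3 = (0.8944, 0.0000, -0.4472)

q_1 = v_1/‖v_1‖ = (-1, 3, -2)/3.7417 = (-0.2673, 0.8018, -0.5345).
r_{12} = q_1·v_2 = 1.0690.
u_2 = v_2 − 1.0690·q_1 = (-1.7143, -2.8571, -3.4286).
‖u_2‖ = 4.7809, so q_2 = (-0.3586, -0.5976, -0.7171).
r_{13} = q_1·v_3 = -0.5345; r_{23} = q_2·v_3 = 4.3028.
u_3 = v_3 + 0.5345·q_1 − 4.3028·q_2 = (2.4000, 0.0000, -1.2000).
‖u_3‖ = 2.6833, so q_3 = (0.8944, 0.0000, -0.4472).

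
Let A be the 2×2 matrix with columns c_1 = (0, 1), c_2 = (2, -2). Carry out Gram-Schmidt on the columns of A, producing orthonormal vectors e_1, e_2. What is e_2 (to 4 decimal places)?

e_1 = c_1/‖c_1‖ = (0, 1)/1.0000 = (0.0000, 1.0000).
r_{12} = e_1·c_2 = -2.0000.
u_2 = c_2 + 2.0000·e_1 = (2.0000, 0.0000).
‖u_2‖ = 2.0000, so e_2 = (1.0000, 0.0000).

e_2 = (1.0000, 0.0000)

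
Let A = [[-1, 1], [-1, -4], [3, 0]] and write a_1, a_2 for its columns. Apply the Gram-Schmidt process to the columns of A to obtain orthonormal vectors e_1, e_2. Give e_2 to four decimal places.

a_1 = (-1, -1, 3); ‖a_1‖ = 3.3166, so e_1 = (-0.3015, -0.3015, 0.9045).
e_1·a_2 = (-0.3015)·1 + (-0.3015)·(-4) + 0.9045·0 = 0.9045.
u_2 = a_2 − 0.9045·e_1 = (1.2727, -3.7273, -0.8182).
‖u_2‖ = 4.0227, so e_2 = (0.3164, -0.9266, -0.2034).

e_2 = (0.3164, -0.9266, -0.2034)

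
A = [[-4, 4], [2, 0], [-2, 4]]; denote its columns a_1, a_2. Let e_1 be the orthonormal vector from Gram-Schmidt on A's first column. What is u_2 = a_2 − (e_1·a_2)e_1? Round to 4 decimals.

a_1 = (-4, 2, -2); ‖a_1‖ = 4.8990, so e_1 = (-0.8165, 0.4082, -0.4082).
e_1·a_2 = (-0.8165)·4 + 0.4082·0 + (-0.4082)·4 = -4.8990.
u_2 = a_2 + 4.8990·e_1 = (0.0000, 2.0000, 2.0000).

u_2 = (0.0000, 2.0000, 2.0000)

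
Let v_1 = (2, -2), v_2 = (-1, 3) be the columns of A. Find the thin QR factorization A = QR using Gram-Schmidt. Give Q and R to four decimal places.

e_1 = v_1/‖v_1‖ = (2, -2)/2.8284 = (0.7071, -0.7071).
r_{12} = e_1·v_2 = -2.8284.
u_2 = v_2 + 2.8284·e_1 = (1.0000, 1.0000).
‖u_2‖ = 1.4142, so e_2 = (0.7071, 0.7071).

Q = [[0.7071, 0.7071], [-0.7071, 0.7071]], R = [[2.8284, -2.8284], [0.0000, 1.4142]]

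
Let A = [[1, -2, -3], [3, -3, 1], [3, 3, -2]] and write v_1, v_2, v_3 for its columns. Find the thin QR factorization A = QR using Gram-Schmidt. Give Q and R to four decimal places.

v_1 = (1, 3, 3); ‖v_1‖ = 4.3589, so q_1 = (0.2294, 0.6882, 0.6882).
q_1·v_2 = 0.2294·(-2) + 0.6882·(-3) + 0.6882·3 = -0.4588.
u_2 = v_2 + 0.4588·q_1 = (-1.8947, -2.6842, 3.3158).
‖u_2‖ = 4.6679, so q_2 = (-0.4059, -0.5750, 0.7103).
q_1·v_3 = 0.2294·(-3) + 0.6882·1 + 0.6882·(-2) = -1.3765; q_2·v_3 = (-0.4059)·(-3) + (-0.5750)·1 + 0.7103·(-2) = -0.7780.
u_3 = v_3 + 1.3765·q_1 + 0.7780·q_2 = (-3.0000, 1.5000, -0.5000).
‖u_3‖ = 3.3912, so q_3 = (-0.8847, 0.4423, -0.1474).

Q = [[0.2294, -0.4059, -0.8847], [0.6882, -0.5750, 0.4423], [0.6882, 0.7103, -0.1474]], R = [[4.3589, -0.4588, -1.3765], [0.0000, 4.6679, -0.7780], [0.0000, 0.0000, 3.3912]]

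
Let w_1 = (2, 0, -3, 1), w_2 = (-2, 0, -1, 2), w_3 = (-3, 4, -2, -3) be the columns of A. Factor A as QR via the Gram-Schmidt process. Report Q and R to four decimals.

q_1 = w_1/‖w_1‖ = (2, 0, -3, 1)/3.7417 = (0.5345, 0.0000, -0.8018, 0.2673).
r_{12} = q_1·w_2 = 0.2673.
u_2 = w_2 − 0.2673·q_1 = (-2.1429, 0.0000, -0.7857, 1.9286).
‖u_2‖ = 2.9881, so q_2 = (-0.7171, 0.0000, -0.2630, 0.6454).
r_{13} = q_1·w_3 = -0.8018; r_{23} = q_2·w_3 = 0.7410.
u_3 = w_3 + 0.8018·q_1 − 0.7410·q_2 = (-2.0400, 4.0000, -2.4480, -3.2640).
‖u_3‖ = 6.0670, so q_3 = (-0.3362, 0.6593, -0.4035, -0.5380).

Q = [[0.5345, -0.7171, -0.3362], [0.0000, 0.0000, 0.6593], [-0.8018, -0.2630, -0.4035], [0.2673, 0.6454, -0.5380]], R = [[3.7417, 0.2673, -0.8018], [0.0000, 2.9881, 0.7410], [0.0000, 0.0000, 6.0670]]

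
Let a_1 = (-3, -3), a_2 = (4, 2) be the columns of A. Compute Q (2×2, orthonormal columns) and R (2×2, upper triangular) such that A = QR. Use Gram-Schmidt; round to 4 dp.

Q = [[-0.7071, 0.7071], [-0.7071, -0.7071]], R = [[4.2426, -4.2426], [0.0000, 1.4142]]

a_1 = (-3, -3); ‖a_1‖ = 4.2426, so e_1 = (-0.7071, -0.7071).
e_1·a_2 = (-0.7071)·4 + (-0.7071)·2 = -4.2426.
u_2 = a_2 + 4.2426·e_1 = (1.0000, -1.0000).
‖u_2‖ = 1.4142, so e_2 = (0.7071, -0.7071).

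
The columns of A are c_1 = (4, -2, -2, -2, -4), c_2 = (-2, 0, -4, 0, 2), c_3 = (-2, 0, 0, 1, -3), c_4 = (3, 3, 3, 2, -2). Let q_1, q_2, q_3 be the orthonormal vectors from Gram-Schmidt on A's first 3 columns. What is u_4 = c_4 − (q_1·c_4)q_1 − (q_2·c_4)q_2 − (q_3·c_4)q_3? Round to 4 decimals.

c_1 = (4, -2, -2, -2, -4); ‖c_1‖ = 6.6332, so q_1 = (0.6030, -0.3015, -0.3015, -0.3015, -0.6030).
q_1·c_2 = 0.6030·(-2) + (-0.3015)·0 + (-0.3015)·(-4) + (-0.3015)·0 + (-0.6030)·2 = -1.2060.
u_2 = c_2 + 1.2060·q_1 = (-1.2727, -0.3636, -4.3636, -0.3636, 1.2727).
‖u_2‖ = 4.7482, so q_2 = (-0.2680, -0.0766, -0.9190, -0.0766, 0.2680).
q_1·c_3 = 0.6030·(-2) + (-0.3015)·0 + (-0.3015)·0 + (-0.3015)·1 + (-0.6030)·(-3) = 0.3015; q_2·c_3 = (-0.2680)·(-2) + (-0.0766)·0 + (-0.9190)·0 + (-0.0766)·1 + 0.2680·(-3) = -0.3446.
u_3 = c_3 − 0.3015·q_1 + 0.3446·q_2 = (-2.2742, 0.0645, -0.2258, 1.0645, -2.7258).
‖u_3‖ = 3.7135, so q_3 = (-0.6124, 0.0174, -0.0608, 0.2867, -0.7340).
q_1·c_4 = 0.6030·3 + (-0.3015)·3 + (-0.3015)·3 + (-0.3015)·2 + (-0.6030)·(-2) = 0.6030; q_2·c_4 = (-0.2680)·3 + (-0.0766)·3 + (-0.9190)·3 + (-0.0766)·2 + 0.2680·(-2) = -4.4802; q_3·c_4 = (-0.6124)·3 + 0.0174·3 + (-0.0608)·3 + 0.2867·2 + (-0.7340)·(-2) = 0.0738.
u_4 = c_4 − 0.6030·q_1 + 4.4802·q_2 − 0.0738·q_3 = (1.4807, 2.8374, -0.9310, 1.8175, -0.3813).

u_4 = (1.4807, 2.8374, -0.9310, 1.8175, -0.3813)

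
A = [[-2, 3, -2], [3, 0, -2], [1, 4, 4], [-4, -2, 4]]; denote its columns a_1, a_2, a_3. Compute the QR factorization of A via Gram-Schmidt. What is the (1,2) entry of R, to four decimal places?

a_1 = (-2, 3, 1, -4); ‖a_1‖ = 5.4772, so q_1 = (-0.3651, 0.5477, 0.1826, -0.7303).
r_{12} = q_1·a_2 = 1.0954.

r_{12} = 1.0954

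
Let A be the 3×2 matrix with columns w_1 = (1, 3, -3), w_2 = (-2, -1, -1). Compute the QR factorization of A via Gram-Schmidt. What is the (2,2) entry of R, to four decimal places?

r_{22} = 2.4061

w_1 = (1, 3, -3); ‖w_1‖ = 4.3589, so e_1 = (0.2294, 0.6882, -0.6882).
e_1·w_2 = 0.2294·(-2) + 0.6882·(-1) + (-0.6882)·(-1) = -0.4588.
u_2 = w_2 + 0.4588·e_1 = (-1.8947, -0.6842, -1.3158).
r_{22} = ‖u_2‖ = 2.4061.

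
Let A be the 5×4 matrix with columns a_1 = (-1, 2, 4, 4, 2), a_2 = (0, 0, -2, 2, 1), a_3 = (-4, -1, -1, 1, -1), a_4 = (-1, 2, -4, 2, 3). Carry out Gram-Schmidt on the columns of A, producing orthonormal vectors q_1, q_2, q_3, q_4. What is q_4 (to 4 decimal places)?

q_4 = (-0.3365, 0.6722, -0.2101, -0.4347, 0.4493)

a_1 = (-1, 2, 4, 4, 2); ‖a_1‖ = 6.4031, so q_1 = (-0.1562, 0.3123, 0.6247, 0.6247, 0.3123).
q_1·a_2 = (-0.1562)·0 + 0.3123·0 + 0.6247·(-2) + 0.6247·2 + 0.3123·1 = 0.3123.
u_2 = a_2 − 0.3123·q_1 = (0.0488, -0.0976, -2.1951, 1.8049, 0.9024).
‖u_2‖ = 2.9837, so q_2 = (0.0163, -0.0327, -0.7357, 0.6049, 0.3025).
q_1·a_3 = (-0.1562)·(-4) + 0.3123·(-1) + 0.6247·(-1) + 0.6247·1 + 0.3123·(-1) = 0.0000; q_2·a_3 = 0.0163·(-4) + (-0.0327)·(-1) + (-0.7357)·(-1) + 0.6049·1 + 0.3025·(-1) = 1.0055.
u_3 = a_3 + 0.0000·q_1 − 1.0055·q_2 = (-4.0164, -0.9671, -0.2603, 0.3918, -1.3041).
‖u_3‖ = 4.3576, so q_3 = (-0.9217, -0.2219, -0.0597, 0.0899, -0.2993).
q_1·a_4 = (-0.1562)·(-1) + 0.3123·2 + 0.6247·(-4) + 0.6247·2 + 0.3123·3 = 0.4685; q_2·a_4 = 0.0163·(-1) + (-0.0327)·2 + (-0.7357)·(-4) + 0.6049·2 + 0.3025·3 = 4.9783; q_3·a_4 = (-0.9217)·(-1) + (-0.2219)·2 + (-0.0597)·(-4) + 0.0899·2 + (-0.2993)·3 = -0.0013.
u_4 = a_4 − 0.4685·q_1 − 4.9783·q_2 + 0.0013·q_3 = (-1.0094, 2.0162, -0.6302, -1.3040, 1.3476).
‖u_4‖ = 2.9995, so q_4 = (-0.3365, 0.6722, -0.2101, -0.4347, 0.4493).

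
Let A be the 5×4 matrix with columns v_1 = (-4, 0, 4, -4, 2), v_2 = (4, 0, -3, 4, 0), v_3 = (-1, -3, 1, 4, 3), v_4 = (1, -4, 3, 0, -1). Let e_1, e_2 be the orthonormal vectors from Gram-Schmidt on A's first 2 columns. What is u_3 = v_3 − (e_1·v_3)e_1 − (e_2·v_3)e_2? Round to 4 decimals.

e_1 = v_1/‖v_1‖ = (-4, 0, 4, -4, 2)/7.2111 = (-0.5547, 0.0000, 0.5547, -0.5547, 0.2774).
r_{12} = e_1·v_2 = -6.1017.
u_2 = v_2 + 6.1017·e_1 = (0.6154, 0.0000, 0.3846, 0.6154, 1.6923).
‖u_2‖ = 1.9415, so e_2 = (0.3170, 0.0000, 0.1981, 0.3170, 0.8717).
r_{13} = e_1·v_3 = -0.2774; r_{23} = e_2·v_3 = 3.7640.
u_3 = v_3 + 0.2774·e_1 − 3.7640·e_2 = (-2.3469, -3.0000, 0.4082, 2.6531, -0.2041).

u_3 = (-2.3469, -3.0000, 0.4082, 2.6531, -0.2041)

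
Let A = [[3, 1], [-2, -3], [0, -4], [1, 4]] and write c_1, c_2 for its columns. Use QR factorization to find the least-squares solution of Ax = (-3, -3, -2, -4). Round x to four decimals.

q_1 = c_1/‖c_1‖ = (3, -2, 0, 1)/3.7417 = (0.8018, -0.5345, 0.0000, 0.2673).
r_{12} = q_1·c_2 = 3.4744.
u_2 = c_2 − 3.4744·q_1 = (-1.7857, -1.1429, -4.0000, 3.0714).
‖u_2‖ = 5.4707, so q_2 = (-0.3264, -0.2089, -0.7312, 0.5614).
Qᵀb = (-1.8708, 0.8226).
Back-substitute: x_2 = 0.8226/5.4707 = 0.1504.
x_1 = (-1.8708 − 3.4744·0.1504)/3.7417 = -0.6396.

x = (-0.6396, 0.1504)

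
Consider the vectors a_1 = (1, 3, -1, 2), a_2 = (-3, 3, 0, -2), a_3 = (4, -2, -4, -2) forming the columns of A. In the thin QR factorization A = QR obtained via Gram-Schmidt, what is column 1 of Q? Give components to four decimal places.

a_1 = (1, 3, -1, 2); ‖a_1‖ = 3.8730, so q_1 = (0.2582, 0.7746, -0.2582, 0.5164).

q_1 = (0.2582, 0.7746, -0.2582, 0.5164)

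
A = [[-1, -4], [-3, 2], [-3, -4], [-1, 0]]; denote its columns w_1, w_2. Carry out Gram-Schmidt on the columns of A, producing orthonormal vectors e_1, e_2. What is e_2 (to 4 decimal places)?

w_1 = (-1, -3, -3, -1); ‖w_1‖ = 4.4721, so e_1 = (-0.2236, -0.6708, -0.6708, -0.2236).
e_1·w_2 = (-0.2236)·(-4) + (-0.6708)·2 + (-0.6708)·(-4) + (-0.2236)·0 = 2.2361.
u_2 = w_2 − 2.2361·e_1 = (-3.5000, 3.5000, -2.5000, 0.5000).
‖u_2‖ = 5.5678, so e_2 = (-0.6286, 0.6286, -0.4490, 0.0898).

e_2 = (-0.6286, 0.6286, -0.4490, 0.0898)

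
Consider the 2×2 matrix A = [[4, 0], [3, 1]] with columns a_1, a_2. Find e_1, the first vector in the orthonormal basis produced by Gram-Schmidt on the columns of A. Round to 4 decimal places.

e_1 = (0.8000, 0.6000)

a_1 = (4, 3); ‖a_1‖ = 5.0000, so e_1 = (0.8000, 0.6000).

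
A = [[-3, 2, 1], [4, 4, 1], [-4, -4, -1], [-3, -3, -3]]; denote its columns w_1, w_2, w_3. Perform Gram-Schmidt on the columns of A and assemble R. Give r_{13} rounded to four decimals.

r_{13} = 1.9799

w_1 = (-3, 4, -4, -3); ‖w_1‖ = 7.0711, so e_1 = (-0.4243, 0.5657, -0.5657, -0.4243).
r_{13} = e_1·w_3 = 1.9799.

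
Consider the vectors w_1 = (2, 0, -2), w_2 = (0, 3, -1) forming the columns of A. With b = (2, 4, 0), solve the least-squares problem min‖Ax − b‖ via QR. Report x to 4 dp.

x = (0.2105, 1.1579)

w_1 = (2, 0, -2); ‖w_1‖ = 2.8284, so e_1 = (0.7071, 0.0000, -0.7071).
e_1·w_2 = 0.7071·0 + 0.0000·3 + (-0.7071)·(-1) = 0.7071.
u_2 = w_2 − 0.7071·e_1 = (-0.5000, 3.0000, -0.5000).
‖u_2‖ = 3.0822, so e_2 = (-0.1622, 0.9733, -0.1622).
Qᵀb = (1.4142, 3.5689).
Back-substitute: x_2 = 3.5689/3.0822 = 1.1579.
x_1 = (1.4142 − 0.7071·1.1579)/2.8284 = 0.2105.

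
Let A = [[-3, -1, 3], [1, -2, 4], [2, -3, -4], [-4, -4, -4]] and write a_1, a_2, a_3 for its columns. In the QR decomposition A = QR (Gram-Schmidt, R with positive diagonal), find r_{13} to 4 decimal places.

r_{13} = 0.5477

a_1 = (-3, 1, 2, -4); ‖a_1‖ = 5.4772, so q_1 = (-0.5477, 0.1826, 0.3651, -0.7303).
r_{13} = q_1·a_3 = 0.5477.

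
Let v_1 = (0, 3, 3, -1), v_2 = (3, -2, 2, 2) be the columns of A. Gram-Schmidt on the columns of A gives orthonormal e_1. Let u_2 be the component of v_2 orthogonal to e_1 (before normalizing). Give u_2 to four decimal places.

v_1 = (0, 3, 3, -1); ‖v_1‖ = 4.3589, so e_1 = (0.0000, 0.6882, 0.6882, -0.2294).
e_1·v_2 = 0.0000·3 + 0.6882·(-2) + 0.6882·2 + (-0.2294)·2 = -0.4588.
u_2 = v_2 + 0.4588·e_1 = (3.0000, -1.6842, 2.3158, 1.8947).

u_2 = (3.0000, -1.6842, 2.3158, 1.8947)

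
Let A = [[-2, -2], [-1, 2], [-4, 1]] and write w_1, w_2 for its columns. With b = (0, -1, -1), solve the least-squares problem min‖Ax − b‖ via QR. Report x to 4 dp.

x = (0.2108, -0.2865)

w_1 = (-2, -1, -4); ‖w_1‖ = 4.5826, so e_1 = (-0.4364, -0.2182, -0.8729).
e_1·w_2 = (-0.4364)·(-2) + (-0.2182)·2 + (-0.8729)·1 = -0.4364.
u_2 = w_2 + 0.4364·e_1 = (-2.1905, 1.9048, 0.6190).
‖u_2‖ = 2.9681, so e_2 = (-0.7380, 0.6417, 0.2086).
Qᵀb = (1.0911, -0.8503).
Back-substitute: x_2 = -0.8503/2.9681 = -0.2865.
x_1 = (1.0911 + 0.4364·(-0.2865))/4.5826 = 0.2108.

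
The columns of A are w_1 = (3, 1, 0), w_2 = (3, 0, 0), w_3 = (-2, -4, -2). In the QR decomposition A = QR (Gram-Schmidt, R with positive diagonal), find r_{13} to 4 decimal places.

e_1 = w_1/‖w_1‖ = (3, 1, 0)/3.1623 = (0.9487, 0.3162, 0.0000).
r_{13} = e_1·w_3 = -3.1623.

r_{13} = -3.1623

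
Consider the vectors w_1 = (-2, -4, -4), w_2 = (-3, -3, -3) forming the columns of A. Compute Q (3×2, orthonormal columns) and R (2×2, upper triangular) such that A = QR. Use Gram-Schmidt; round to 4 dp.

Q = [[-0.3333, -0.9428], [-0.6667, 0.2357], [-0.6667, 0.2357]], R = [[6.0000, 5.0000], [0.0000, 1.4142]]

e_1 = w_1/‖w_1‖ = (-2, -4, -4)/6.0000 = (-0.3333, -0.6667, -0.6667).
r_{12} = e_1·w_2 = 5.0000.
u_2 = w_2 − 5.0000·e_1 = (-1.3333, 0.3333, 0.3333).
‖u_2‖ = 1.4142, so e_2 = (-0.9428, 0.2357, 0.2357).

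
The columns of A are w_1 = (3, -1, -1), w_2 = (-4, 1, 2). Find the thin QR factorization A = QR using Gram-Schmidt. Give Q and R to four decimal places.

Q = [[0.9045, 0.1231], [-0.3015, -0.4924], [-0.3015, 0.8616]], R = [[3.3166, -4.5227], [0.0000, 0.7385]]

q_1 = w_1/‖w_1‖ = (3, -1, -1)/3.3166 = (0.9045, -0.3015, -0.3015).
r_{12} = q_1·w_2 = -4.5227.
u_2 = w_2 + 4.5227·q_1 = (0.0909, -0.3636, 0.6364).
‖u_2‖ = 0.7385, so q_2 = (0.1231, -0.4924, 0.8616).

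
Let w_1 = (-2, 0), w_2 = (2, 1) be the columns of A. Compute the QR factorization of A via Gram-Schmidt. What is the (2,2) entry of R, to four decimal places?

r_{22} = 1.0000

e_1 = w_1/‖w_1‖ = (-2, 0)/2.0000 = (-1.0000, 0.0000).
r_{12} = e_1·w_2 = -2.0000.
u_2 = w_2 + 2.0000·e_1 = (0.0000, 1.0000).
r_{22} = ‖u_2‖ = 1.0000.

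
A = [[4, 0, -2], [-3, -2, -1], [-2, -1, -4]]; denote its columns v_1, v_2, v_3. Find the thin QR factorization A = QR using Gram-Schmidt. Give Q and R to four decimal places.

q_1 = v_1/‖v_1‖ = (4, -3, -2)/5.3852 = (0.7428, -0.5571, -0.3714).
r_{12} = q_1·v_2 = 1.4856.
u_2 = v_2 − 1.4856·q_1 = (-1.1034, -1.1724, -0.4483).
‖u_2‖ = 1.6713, so q_2 = (-0.6603, -0.7015, -0.2682).
r_{13} = q_1·v_3 = 0.5571; r_{23} = q_2·v_3 = 3.0949.
u_3 = v_3 − 0.5571·q_1 − 3.0949·q_2 = (-0.3704, 1.4815, -2.9630).
‖u_3‖ = 3.3333, so q_3 = (-0.1111, 0.4444, -0.8889).

Q = [[0.7428, -0.6603, -0.1111], [-0.5571, -0.7015, 0.4444], [-0.3714, -0.2682, -0.8889]], R = [[5.3852, 1.4856, 0.5571], [0.0000, 1.6713, 3.0949], [0.0000, 0.0000, 3.3333]]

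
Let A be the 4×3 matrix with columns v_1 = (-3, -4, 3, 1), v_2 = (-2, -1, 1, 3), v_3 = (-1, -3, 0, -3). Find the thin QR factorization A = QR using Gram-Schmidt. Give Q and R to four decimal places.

v_1 = (-3, -4, 3, 1); ‖v_1‖ = 5.9161, so e_1 = (-0.5071, -0.6761, 0.5071, 0.1690).
e_1·v_2 = (-0.5071)·(-2) + (-0.6761)·(-1) + 0.5071·1 + 0.1690·3 = 2.7045.
u_2 = v_2 − 2.7045·e_1 = (-0.6286, 0.8286, -0.3714, 2.5429).
‖u_2‖ = 2.7723, so e_2 = (-0.2267, 0.2989, -0.1340, 0.9172).
e_1·v_3 = (-0.5071)·(-1) + (-0.6761)·(-3) + 0.5071·0 + 0.1690·(-3) = 2.0284; e_2·v_3 = (-0.2267)·(-1) + 0.2989·(-3) + (-0.1340)·0 + 0.9172·(-3) = -3.4216.
u_3 = v_3 − 2.0284·e_1 + 3.4216·e_2 = (-0.7472, -0.6059, -1.4870, -0.2045).
‖u_3‖ = 1.7828, so e_3 = (-0.4191, -0.3399, -0.8341, -0.1147).

Q = [[-0.5071, -0.2267, -0.4191], [-0.6761, 0.2989, -0.3399], [0.5071, -0.1340, -0.8341], [0.1690, 0.9172, -0.1147]], R = [[5.9161, 2.7045, 2.0284], [0.0000, 2.7723, -3.4216], [0.0000, 0.0000, 1.7828]]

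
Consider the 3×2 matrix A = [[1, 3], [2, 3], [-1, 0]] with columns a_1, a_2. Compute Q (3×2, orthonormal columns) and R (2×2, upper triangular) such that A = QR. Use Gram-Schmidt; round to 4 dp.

Q = [[0.4082, 0.7071], [0.8165, 0.0000], [-0.4082, 0.7071]], R = [[2.4495, 3.6742], [0.0000, 2.1213]]

a_1 = (1, 2, -1); ‖a_1‖ = 2.4495, so e_1 = (0.4082, 0.8165, -0.4082).
e_1·a_2 = 0.4082·3 + 0.8165·3 + (-0.4082)·0 = 3.6742.
u_2 = a_2 − 3.6742·e_1 = (1.5000, 0.0000, 1.5000).
‖u_2‖ = 2.1213, so e_2 = (0.7071, 0.0000, 0.7071).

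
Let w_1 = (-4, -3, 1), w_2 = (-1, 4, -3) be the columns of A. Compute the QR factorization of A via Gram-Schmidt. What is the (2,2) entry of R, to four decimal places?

r_{22} = 4.6202

w_1 = (-4, -3, 1); ‖w_1‖ = 5.0990, so q_1 = (-0.7845, -0.5883, 0.1961).
q_1·w_2 = (-0.7845)·(-1) + (-0.5883)·4 + 0.1961·(-3) = -2.1573.
u_2 = w_2 + 2.1573·q_1 = (-2.6923, 2.7308, -2.5769).
r_{22} = ‖u_2‖ = 4.6202.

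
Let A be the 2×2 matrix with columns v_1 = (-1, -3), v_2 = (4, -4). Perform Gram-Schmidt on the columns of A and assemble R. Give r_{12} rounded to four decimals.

r_{12} = 2.5298

v_1 = (-1, -3); ‖v_1‖ = 3.1623, so e_1 = (-0.3162, -0.9487).
r_{12} = e_1·v_2 = 2.5298.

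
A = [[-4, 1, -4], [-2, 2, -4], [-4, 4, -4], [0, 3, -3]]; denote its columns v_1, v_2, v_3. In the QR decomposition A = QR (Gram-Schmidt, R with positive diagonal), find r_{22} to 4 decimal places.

e_1 = v_1/‖v_1‖ = (-4, -2, -4, 0)/6.0000 = (-0.6667, -0.3333, -0.6667, 0.0000).
r_{12} = e_1·v_2 = -4.0000.
u_2 = v_2 + 4.0000·e_1 = (-1.6667, 0.6667, 1.3333, 3.0000).
r_{22} = ‖u_2‖ = 3.7417.

r_{22} = 3.7417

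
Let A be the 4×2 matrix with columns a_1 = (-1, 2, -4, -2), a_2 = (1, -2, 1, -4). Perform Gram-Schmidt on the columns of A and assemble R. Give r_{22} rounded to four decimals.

r_{22} = 4.6861

e_1 = a_1/‖a_1‖ = (-1, 2, -4, -2)/5.0000 = (-0.2000, 0.4000, -0.8000, -0.4000).
r_{12} = e_1·a_2 = -0.2000.
u_2 = a_2 + 0.2000·e_1 = (0.9600, -1.9200, 0.8400, -4.0800).
r_{22} = ‖u_2‖ = 4.6861.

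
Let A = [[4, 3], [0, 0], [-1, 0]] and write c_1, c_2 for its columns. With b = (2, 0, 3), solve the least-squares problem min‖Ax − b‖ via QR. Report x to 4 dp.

c_1 = (4, 0, -1); ‖c_1‖ = 4.1231, so q_1 = (0.9701, 0.0000, -0.2425).
q_1·c_2 = 0.9701·3 + 0.0000·0 + (-0.2425)·0 = 2.9104.
u_2 = c_2 − 2.9104·q_1 = (0.1765, 0.0000, 0.7059).
‖u_2‖ = 0.7276, so q_2 = (0.2425, 0.0000, 0.9701).
Qᵀb = (1.2127, 3.3955).
Back-substitute: x_2 = 3.3955/0.7276 = 4.6667.
x_1 = (1.2127 − 2.9104·4.6667)/4.1231 = -3.0000.

x = (-3.0000, 4.6667)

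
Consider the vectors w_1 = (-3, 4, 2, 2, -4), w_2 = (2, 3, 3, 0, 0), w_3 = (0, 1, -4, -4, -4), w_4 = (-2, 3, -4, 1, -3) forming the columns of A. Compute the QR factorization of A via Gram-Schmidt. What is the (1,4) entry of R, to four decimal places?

r_{14} = 3.4286

q_1 = w_1/‖w_1‖ = (-3, 4, 2, 2, -4)/7.0000 = (-0.4286, 0.5714, 0.2857, 0.2857, -0.5714).
r_{14} = q_1·w_4 = 3.4286.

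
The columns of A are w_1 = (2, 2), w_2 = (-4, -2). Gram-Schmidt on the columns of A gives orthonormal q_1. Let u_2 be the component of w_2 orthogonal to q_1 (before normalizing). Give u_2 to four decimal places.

u_2 = (-1.0000, 1.0000)

w_1 = (2, 2); ‖w_1‖ = 2.8284, so q_1 = (0.7071, 0.7071).
q_1·w_2 = 0.7071·(-4) + 0.7071·(-2) = -4.2426.
u_2 = w_2 + 4.2426·q_1 = (-1.0000, 1.0000).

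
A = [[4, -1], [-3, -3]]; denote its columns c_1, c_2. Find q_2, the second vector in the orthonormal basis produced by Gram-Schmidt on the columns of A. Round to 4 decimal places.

q_1 = c_1/‖c_1‖ = (4, -3)/5.0000 = (0.8000, -0.6000).
r_{12} = q_1·c_2 = 1.0000.
u_2 = c_2 − 1.0000·q_1 = (-1.8000, -2.4000).
‖u_2‖ = 3.0000, so q_2 = (-0.6000, -0.8000).

q_2 = (-0.6000, -0.8000)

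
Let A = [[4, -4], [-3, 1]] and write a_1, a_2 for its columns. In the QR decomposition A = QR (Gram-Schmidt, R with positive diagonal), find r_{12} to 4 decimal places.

r_{12} = -3.8000

a_1 = (4, -3); ‖a_1‖ = 5.0000, so q_1 = (0.8000, -0.6000).
r_{12} = q_1·a_2 = -3.8000.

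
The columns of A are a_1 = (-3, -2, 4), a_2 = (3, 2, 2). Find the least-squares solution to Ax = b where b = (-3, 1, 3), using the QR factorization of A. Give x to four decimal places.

q_1 = a_1/‖a_1‖ = (-3, -2, 4)/5.3852 = (-0.5571, -0.3714, 0.7428).
r_{12} = q_1·a_2 = -0.9285.
u_2 = a_2 + 0.9285·q_1 = (2.4828, 1.6552, 2.6897).
‖u_2‖ = 4.0172, so q_2 = (0.6180, 0.4120, 0.6695).
Qᵀb = (3.5282, 0.5665).
Back-substitute: x_2 = 0.5665/4.0172 = 0.1410.
x_1 = (3.5282 + 0.9285·0.1410)/5.3852 = 0.6795.

x = (0.6795, 0.1410)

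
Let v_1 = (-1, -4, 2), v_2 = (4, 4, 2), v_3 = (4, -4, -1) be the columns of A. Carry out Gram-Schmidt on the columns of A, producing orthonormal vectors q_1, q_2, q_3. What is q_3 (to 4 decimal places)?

q_3 = (0.7155, -0.4472, -0.5367)

v_1 = (-1, -4, 2); ‖v_1‖ = 4.5826, so q_1 = (-0.2182, -0.8729, 0.4364).
q_1·v_2 = (-0.2182)·4 + (-0.8729)·4 + 0.4364·2 = -3.4915.
u_2 = v_2 + 3.4915·q_1 = (3.2381, 0.9524, 3.5238).
‖u_2‖ = 4.8795, so q_2 = (0.6636, 0.1952, 0.7222).
q_1·v_3 = (-0.2182)·4 + (-0.8729)·(-4) + 0.4364·(-1) = 2.1822; q_2·v_3 = 0.6636·4 + 0.1952·(-4) + 0.7222·(-1) = 1.1516.
u_3 = v_3 − 2.1822·q_1 − 1.1516·q_2 = (3.7120, -2.3200, -2.7840).
‖u_3‖ = 5.1877, so q_3 = (0.7155, -0.4472, -0.5367).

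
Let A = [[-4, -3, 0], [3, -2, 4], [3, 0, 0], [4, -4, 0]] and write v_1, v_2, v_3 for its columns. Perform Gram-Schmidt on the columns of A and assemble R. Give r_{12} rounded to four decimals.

q_1 = v_1/‖v_1‖ = (-4, 3, 3, 4)/7.0711 = (-0.5657, 0.4243, 0.4243, 0.5657).
r_{12} = q_1·v_2 = -1.4142.

r_{12} = -1.4142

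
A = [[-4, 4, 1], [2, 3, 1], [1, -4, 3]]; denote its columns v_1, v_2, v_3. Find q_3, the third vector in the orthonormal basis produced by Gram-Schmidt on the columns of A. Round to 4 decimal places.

q_3 = (0.4266, 0.4653, 0.7756)

q_1 = v_1/‖v_1‖ = (-4, 2, 1)/4.5826 = (-0.8729, 0.4364, 0.2182).
r_{12} = q_1·v_2 = -3.0551.
u_2 = v_2 + 3.0551·q_1 = (1.3333, 4.3333, -3.3333).
‖u_2‖ = 5.6273, so q_2 = (0.2369, 0.7701, -0.5923).
r_{13} = q_1·v_3 = 0.2182; r_{23} = q_2·v_3 = -0.7701.
u_3 = v_3 − 0.2182·q_1 + 0.7701·q_2 = (1.3729, 1.4977, 2.4962).
‖u_3‖ = 3.2186, so q_3 = (0.4266, 0.4653, 0.7756).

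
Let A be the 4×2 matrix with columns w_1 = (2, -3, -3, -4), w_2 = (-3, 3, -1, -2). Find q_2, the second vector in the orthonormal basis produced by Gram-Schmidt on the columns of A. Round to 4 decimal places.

q_2 = (-0.5870, 0.5649, -0.2769, -0.5095)

w_1 = (2, -3, -3, -4); ‖w_1‖ = 6.1644, so q_1 = (0.3244, -0.4867, -0.4867, -0.6489).
q_1·w_2 = 0.3244·(-3) + (-0.4867)·3 + (-0.4867)·(-1) + (-0.6489)·(-2) = -0.6489.
u_2 = w_2 + 0.6489·q_1 = (-2.7895, 2.6842, -1.3158, -2.4211).
‖u_2‖ = 4.7517, so q_2 = (-0.5870, 0.5649, -0.2769, -0.5095).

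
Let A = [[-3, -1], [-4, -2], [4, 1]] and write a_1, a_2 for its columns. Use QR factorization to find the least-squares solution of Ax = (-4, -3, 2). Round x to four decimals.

x = (0.5714, 0.5714)

a_1 = (-3, -4, 4); ‖a_1‖ = 6.4031, so e_1 = (-0.4685, -0.6247, 0.6247).
e_1·a_2 = (-0.4685)·(-1) + (-0.6247)·(-2) + 0.6247·1 = 2.3426.
u_2 = a_2 − 2.3426·e_1 = (0.0976, -0.5366, -0.4634).
‖u_2‖ = 0.7157, so e_2 = (0.1363, -0.7498, -0.6475).
Qᵀb = (4.9976, 0.4090).
Back-substitute: x_2 = 0.4090/0.7157 = 0.5714.
x_1 = (4.9976 − 2.3426·0.5714)/6.4031 = 0.5714.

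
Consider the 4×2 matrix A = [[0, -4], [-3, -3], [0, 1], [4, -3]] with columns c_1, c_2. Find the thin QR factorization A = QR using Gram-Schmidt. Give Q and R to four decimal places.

Q = [[0.0000, -0.6796], [-0.6000, -0.5709], [0.0000, 0.1699], [0.8000, -0.4282]], R = [[5.0000, -0.6000], [0.0000, 5.8856]]

e_1 = c_1/‖c_1‖ = (0, -3, 0, 4)/5.0000 = (0.0000, -0.6000, 0.0000, 0.8000).
r_{12} = e_1·c_2 = -0.6000.
u_2 = c_2 + 0.6000·e_1 = (-4.0000, -3.3600, 1.0000, -2.5200).
‖u_2‖ = 5.8856, so e_2 = (-0.6796, -0.5709, 0.1699, -0.4282).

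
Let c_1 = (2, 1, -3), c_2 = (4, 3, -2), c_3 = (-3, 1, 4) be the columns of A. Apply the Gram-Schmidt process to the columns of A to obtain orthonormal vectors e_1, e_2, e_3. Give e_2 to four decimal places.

e_1 = c_1/‖c_1‖ = (2, 1, -3)/3.7417 = (0.5345, 0.2673, -0.8018).
r_{12} = e_1·c_2 = 4.5434.
u_2 = c_2 − 4.5434·e_1 = (1.5714, 1.7857, 1.6429).
‖u_2‖ = 2.8909, so e_2 = (0.5436, 0.6177, 0.5683).

e_2 = (0.5436, 0.6177, 0.5683)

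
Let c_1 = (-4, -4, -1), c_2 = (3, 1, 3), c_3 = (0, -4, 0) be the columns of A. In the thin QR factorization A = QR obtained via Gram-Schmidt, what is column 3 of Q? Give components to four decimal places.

c_1 = (-4, -4, -1); ‖c_1‖ = 5.7446, so e_1 = (-0.6963, -0.6963, -0.1741).
e_1·c_2 = (-0.6963)·3 + (-0.6963)·1 + (-0.1741)·3 = -3.3075.
u_2 = c_2 + 3.3075·e_1 = (0.6970, -1.3030, 2.4242).
‖u_2‖ = 2.8391, so e_2 = (0.2455, -0.4590, 0.8539).
e_1·c_3 = (-0.6963)·0 + (-0.6963)·(-4) + (-0.1741)·0 = 2.7852; e_2·c_3 = 0.2455·0 + (-0.4590)·(-4) + 0.8539·0 = 1.8358.
u_3 = c_3 − 2.7852·e_1 − 1.8358·e_2 = (1.4887, -1.2180, -1.0827).
‖u_3‖ = 2.2073, so e_3 = (0.6745, -0.5518, -0.4905).

e_3 = (0.6745, -0.5518, -0.4905)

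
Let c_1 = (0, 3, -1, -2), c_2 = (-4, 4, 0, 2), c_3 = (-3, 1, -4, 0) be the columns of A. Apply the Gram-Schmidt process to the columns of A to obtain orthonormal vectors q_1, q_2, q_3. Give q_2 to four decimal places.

c_1 = (0, 3, -1, -2); ‖c_1‖ = 3.7417, so q_1 = (0.0000, 0.8018, -0.2673, -0.5345).
q_1·c_2 = 0.0000·(-4) + 0.8018·4 + (-0.2673)·0 + (-0.5345)·2 = 2.1381.
u_2 = c_2 − 2.1381·q_1 = (-4.0000, 2.2857, 0.5714, 3.1429).
‖u_2‖ = 5.6061, so q_2 = (-0.7135, 0.4077, 0.1019, 0.5606).

q_2 = (-0.7135, 0.4077, 0.1019, 0.5606)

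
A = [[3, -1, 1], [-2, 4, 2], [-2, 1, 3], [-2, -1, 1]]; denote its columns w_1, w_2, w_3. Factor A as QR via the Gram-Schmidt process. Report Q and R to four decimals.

w_1 = (3, -2, -2, -2); ‖w_1‖ = 4.5826, so q_1 = (0.6547, -0.4364, -0.4364, -0.4364).
q_1·w_2 = 0.6547·(-1) + (-0.4364)·4 + (-0.4364)·1 + (-0.4364)·(-1) = -2.4004.
u_2 = w_2 + 2.4004·q_1 = (0.5714, 2.9524, -0.0476, -2.0476).
‖u_2‖ = 3.6384, so q_2 = (0.1571, 0.8114, -0.0131, -0.5628).
q_1·w_3 = 0.6547·1 + (-0.4364)·2 + (-0.4364)·3 + (-0.4364)·1 = -1.9640; q_2·w_3 = 0.1571·1 + 0.8114·2 + (-0.0131)·3 + (-0.5628)·1 = 1.1779.
u_3 = w_3 + 1.9640·q_1 − 1.1779·q_2 = (2.1007, 0.1871, 2.1583, 0.8058).
‖u_3‖ = 3.1234, so q_3 = (0.6726, 0.0599, 0.6910, 0.2580).

Q = [[0.6547, 0.1571, 0.6726], [-0.4364, 0.8114, 0.0599], [-0.4364, -0.0131, 0.6910], [-0.4364, -0.5628, 0.2580]], R = [[4.5826, -2.4004, -1.9640], [0.0000, 3.6384, 1.1779], [0.0000, 0.0000, 3.1234]]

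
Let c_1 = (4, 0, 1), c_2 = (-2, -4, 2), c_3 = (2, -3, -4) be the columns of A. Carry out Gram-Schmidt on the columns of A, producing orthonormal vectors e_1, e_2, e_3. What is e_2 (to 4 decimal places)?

e_2 = (-0.1257, -0.8551, 0.5030)

c_1 = (4, 0, 1); ‖c_1‖ = 4.1231, so e_1 = (0.9701, 0.0000, 0.2425).
e_1·c_2 = 0.9701·(-2) + 0.0000·(-4) + 0.2425·2 = -1.4552.
u_2 = c_2 + 1.4552·e_1 = (-0.5882, -4.0000, 2.3529).
‖u_2‖ = 4.6779, so e_2 = (-0.1257, -0.8551, 0.5030).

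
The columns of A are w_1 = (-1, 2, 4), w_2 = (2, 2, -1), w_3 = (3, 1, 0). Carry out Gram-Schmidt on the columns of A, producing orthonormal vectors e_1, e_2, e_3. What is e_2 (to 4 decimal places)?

e_2 = (0.6417, 0.7380, -0.2086)

e_1 = w_1/‖w_1‖ = (-1, 2, 4)/4.5826 = (-0.2182, 0.4364, 0.8729).
r_{12} = e_1·w_2 = -0.4364.
u_2 = w_2 + 0.4364·e_1 = (1.9048, 2.1905, -0.6190).
‖u_2‖ = 2.9681, so e_2 = (0.6417, 0.7380, -0.2086).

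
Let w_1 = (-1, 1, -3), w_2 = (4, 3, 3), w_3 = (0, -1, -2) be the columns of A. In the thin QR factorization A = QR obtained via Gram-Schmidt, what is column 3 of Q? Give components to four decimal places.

w_1 = (-1, 1, -3); ‖w_1‖ = 3.3166, so e_1 = (-0.3015, 0.3015, -0.9045).
e_1·w_2 = (-0.3015)·4 + 0.3015·3 + (-0.9045)·3 = -3.0151.
u_2 = w_2 + 3.0151·e_1 = (3.0909, 3.9091, 0.2727).
‖u_2‖ = 4.9909, so e_2 = (0.6193, 0.7832, 0.0546).
e_1·w_3 = (-0.3015)·0 + 0.3015·(-1) + (-0.9045)·(-2) = 1.5076; e_2·w_3 = 0.6193·0 + 0.7832·(-1) + 0.0546·(-2) = -0.8925.
u_3 = w_3 − 1.5076·e_1 + 0.8925·e_2 = (1.0073, -0.7555, -0.5876).
‖u_3‖ = 1.3895, so e_3 = (0.7249, -0.5437, -0.4229).

e_3 = (0.7249, -0.5437, -0.4229)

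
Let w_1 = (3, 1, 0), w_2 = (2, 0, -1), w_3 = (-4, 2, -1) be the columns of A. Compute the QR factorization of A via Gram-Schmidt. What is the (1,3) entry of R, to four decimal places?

r_{13} = -3.1623

q_1 = w_1/‖w_1‖ = (3, 1, 0)/3.1623 = (0.9487, 0.3162, 0.0000).
r_{13} = q_1·w_3 = -3.1623.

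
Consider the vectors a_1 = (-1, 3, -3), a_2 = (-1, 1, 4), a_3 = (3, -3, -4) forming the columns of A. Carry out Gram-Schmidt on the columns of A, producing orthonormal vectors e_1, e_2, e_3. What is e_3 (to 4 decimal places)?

a_1 = (-1, 3, -3); ‖a_1‖ = 4.3589, so e_1 = (-0.2294, 0.6882, -0.6882).
e_1·a_2 = (-0.2294)·(-1) + 0.6882·1 + (-0.6882)·4 = -1.8353.
u_2 = a_2 + 1.8353·e_1 = (-1.4211, 2.2632, 2.7368).
‖u_2‖ = 3.8251, so e_2 = (-0.3715, 0.5917, 0.7155).
e_1·a_3 = (-0.2294)·3 + 0.6882·(-3) + (-0.6882)·(-4) = 0.0000; e_2·a_3 = (-0.3715)·3 + 0.5917·(-3) + 0.7155·(-4) = -5.7514.
u_3 = a_3 + 0.0000·e_1 + 5.7514·e_2 = (0.8633, 0.4029, 0.1151).
‖u_3‖ = 0.9596, so e_3 = (0.8996, 0.4198, 0.1200).

e_3 = (0.8996, 0.4198, 0.1200)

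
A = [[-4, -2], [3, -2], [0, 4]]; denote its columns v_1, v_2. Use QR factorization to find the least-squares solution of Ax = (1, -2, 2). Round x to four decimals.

x = (-0.4362, 0.4530)

v_1 = (-4, 3, 0); ‖v_1‖ = 5.0000, so q_1 = (-0.8000, 0.6000, 0.0000).
q_1·v_2 = (-0.8000)·(-2) + 0.6000·(-2) + 0.0000·4 = 0.4000.
u_2 = v_2 − 0.4000·q_1 = (-1.6800, -2.2400, 4.0000).
‖u_2‖ = 4.8826, so q_2 = (-0.3441, -0.4588, 0.8192).
Qᵀb = (-2.0000, 2.2119).
Back-substitute: x_2 = 2.2119/4.8826 = 0.4530.
x_1 = (-2.0000 − 0.4000·0.4530)/5.0000 = -0.4362.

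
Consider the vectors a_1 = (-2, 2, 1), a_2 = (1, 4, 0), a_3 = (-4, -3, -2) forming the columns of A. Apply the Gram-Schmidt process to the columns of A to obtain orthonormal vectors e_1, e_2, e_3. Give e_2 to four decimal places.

e_2 = (0.6472, 0.7396, -0.1849)

a_1 = (-2, 2, 1); ‖a_1‖ = 3.0000, so e_1 = (-0.6667, 0.6667, 0.3333).
e_1·a_2 = (-0.6667)·1 + 0.6667·4 + 0.3333·0 = 2.0000.
u_2 = a_2 − 2.0000·e_1 = (2.3333, 2.6667, -0.6667).
‖u_2‖ = 3.6056, so e_2 = (0.6472, 0.7396, -0.1849).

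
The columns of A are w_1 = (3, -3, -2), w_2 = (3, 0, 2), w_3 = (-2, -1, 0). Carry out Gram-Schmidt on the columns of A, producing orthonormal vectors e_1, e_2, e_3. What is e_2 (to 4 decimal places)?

e_2 = (0.6730, 0.1980, 0.7126)

e_1 = w_1/‖w_1‖ = (3, -3, -2)/4.6904 = (0.6396, -0.6396, -0.4264).
r_{12} = e_1·w_2 = 1.0660.
u_2 = w_2 − 1.0660·e_1 = (2.3182, 0.6818, 2.4545).
‖u_2‖ = 3.4444, so e_2 = (0.6730, 0.1980, 0.7126).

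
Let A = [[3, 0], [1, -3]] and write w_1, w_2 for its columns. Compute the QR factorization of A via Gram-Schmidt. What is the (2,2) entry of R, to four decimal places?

r_{22} = 2.8460

w_1 = (3, 1); ‖w_1‖ = 3.1623, so q_1 = (0.9487, 0.3162).
q_1·w_2 = 0.9487·0 + 0.3162·(-3) = -0.9487.
u_2 = w_2 + 0.9487·q_1 = (0.9000, -2.7000).
r_{22} = ‖u_2‖ = 2.8460.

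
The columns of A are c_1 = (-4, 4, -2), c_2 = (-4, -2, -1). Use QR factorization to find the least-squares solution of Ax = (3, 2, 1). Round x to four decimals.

c_1 = (-4, 4, -2); ‖c_1‖ = 6.0000, so e_1 = (-0.6667, 0.6667, -0.3333).
e_1·c_2 = (-0.6667)·(-4) + 0.6667·(-2) + (-0.3333)·(-1) = 1.6667.
u_2 = c_2 − 1.6667·e_1 = (-2.8889, -3.1111, -0.4444).
‖u_2‖ = 4.2687, so e_2 = (-0.6768, -0.7288, -0.1041).
Qᵀb = (-1.0000, -3.5920).
Back-substitute: x_2 = -3.5920/4.2687 = -0.8415.
x_1 = (-1.0000 − 1.6667·(-0.8415))/6.0000 = 0.0671.

x = (0.0671, -0.8415)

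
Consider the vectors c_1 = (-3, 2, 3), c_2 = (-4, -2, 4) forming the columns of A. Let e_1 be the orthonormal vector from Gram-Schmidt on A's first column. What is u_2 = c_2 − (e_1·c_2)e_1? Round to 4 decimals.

c_1 = (-3, 2, 3); ‖c_1‖ = 4.6904, so e_1 = (-0.6396, 0.4264, 0.6396).
e_1·c_2 = (-0.6396)·(-4) + 0.4264·(-2) + 0.6396·4 = 4.2640.
u_2 = c_2 − 4.2640·e_1 = (-1.2727, -3.8182, 1.2727).

u_2 = (-1.2727, -3.8182, 1.2727)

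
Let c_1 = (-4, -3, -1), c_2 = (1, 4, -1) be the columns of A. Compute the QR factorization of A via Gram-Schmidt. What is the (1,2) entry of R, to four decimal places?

r_{12} = -2.9417

c_1 = (-4, -3, -1); ‖c_1‖ = 5.0990, so e_1 = (-0.7845, -0.5883, -0.1961).
r_{12} = e_1·c_2 = -2.9417.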